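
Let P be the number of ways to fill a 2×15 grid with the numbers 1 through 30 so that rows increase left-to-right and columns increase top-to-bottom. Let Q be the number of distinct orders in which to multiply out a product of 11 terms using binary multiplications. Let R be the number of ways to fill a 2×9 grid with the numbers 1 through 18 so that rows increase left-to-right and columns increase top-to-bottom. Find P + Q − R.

By the hook-length formula (or a Dyck-path bijection), SYT of shape 2×15 number C_15. So P = C_15 = 9694845.
Bracketing 11 factors into binary products is counted by C_{11−1} = C_10. So Q = C_10 = 16796.
Standard Young tableaux of shape 2×n are counted by C_n; here n = 9. So R = C_9 = 4862.
P + Q − R = 9694845 + 16796 − 4862 = 9706779.

9706779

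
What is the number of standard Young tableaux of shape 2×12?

Standard Young tableaux of shape 2×n are counted by C_n; here n = 12.
C_12 = C_11 · 2(2·11+1)/(11+2) = 58786 · 46/13 = 208012.

208012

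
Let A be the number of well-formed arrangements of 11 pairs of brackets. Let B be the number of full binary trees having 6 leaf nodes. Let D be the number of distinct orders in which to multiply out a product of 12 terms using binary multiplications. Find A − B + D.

117530

Balanced strings of n pairs of brackets are counted by C_n; here n = 11. So A = C_11 = 58786.
A full binary tree with L leaves has L−1 internal nodes and is counted by C_{L−1}; L = 6 gives C_5. So B = C_5 = 42.
Ways to associate a product of 12 factors correspond to binary trees on 12 leaves, so the count is C_11. So D = C_11 = 58786.
A − B + D = 58786 − 42 + 58786 = 117530.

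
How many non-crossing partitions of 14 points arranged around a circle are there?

2674440

The non-crossing partitions of [14] form a lattice of size C_14.
C_14 = 2674440.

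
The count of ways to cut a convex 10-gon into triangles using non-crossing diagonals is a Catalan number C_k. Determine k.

8

A convex 10-gon is triangulated into 8 triangles, and the number of such triangulations is the Catalan number C_{10−2} = C_8.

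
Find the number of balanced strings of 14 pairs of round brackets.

2674440

With 14 pairs the number of balanced bracket strings is the Catalan number C_14.
C_14 = C(28,14)/15 = 40116600/15 = 2674440.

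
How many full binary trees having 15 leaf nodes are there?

2674440

Full binary trees with 15 leaves have 15−1 = 14 internal nodes, so there are C_14 of them.
C_14 = C_13 · 2(2·13+1)/(13+2) = 742900 · 54/15 = 2674440.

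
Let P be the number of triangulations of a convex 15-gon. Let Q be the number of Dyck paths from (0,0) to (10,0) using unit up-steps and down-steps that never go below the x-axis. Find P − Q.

742858

A convex 15-gon is triangulated into 13 triangles, and the number of such triangulations is the Catalan number C_{15−2} = C_13. So P = C_13 = 742900.
Dyck paths of semilength n (length 2n) are counted by C_n; here n = 5. So Q = C_5 = 42.
P − Q = 742900 − 42 = 742858.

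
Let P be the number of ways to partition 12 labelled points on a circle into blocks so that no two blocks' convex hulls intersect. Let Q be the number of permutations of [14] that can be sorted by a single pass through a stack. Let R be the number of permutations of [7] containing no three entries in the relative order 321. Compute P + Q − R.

2882023

The non-crossing partitions of [12] form a lattice of size C_12. So P = C_12 = 208012.
By Knuth's characterisation, the stack-sortable permutations of length 14 are the 231-avoiders, numbering C_14. So Q = C_14 = 2674440.
For any fixed pattern of length 3, the pattern-avoiding permutations of [7] number C_7. So R = C_7 = 429.
P + Q − R = 208012 + 2674440 − 429 = 2882023.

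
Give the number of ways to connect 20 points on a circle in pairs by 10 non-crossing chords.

16796

Non-crossing perfect matchings of 2n points on a circle are counted by C_n; with 20 points, n = 10.
C_10 = C(20,10)/11 = 184756/11 = 16796.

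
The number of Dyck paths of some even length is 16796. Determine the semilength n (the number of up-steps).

Dyck paths of semilength n are counted by C_n; 16796 = C_10.

10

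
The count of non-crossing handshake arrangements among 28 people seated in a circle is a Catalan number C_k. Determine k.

14

Non-crossing handshake pairings of 2n people are counted by C_n; 28 people gives n = 14.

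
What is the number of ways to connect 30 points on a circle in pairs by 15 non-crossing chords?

Pairing 30 circle points by 15 non-crossing chords gives C_15 matchings.
C_15 = C_14 · 2(2·14+1)/(14+2) = 2674440 · 58/16 = 9694845.

9694845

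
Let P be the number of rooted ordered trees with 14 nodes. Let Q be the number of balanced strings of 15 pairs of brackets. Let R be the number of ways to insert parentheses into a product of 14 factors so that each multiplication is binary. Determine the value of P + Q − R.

A rooted plane tree on 14 nodes has 13 edges, and such trees are counted by C_13. So P = C_13 = 742900.
Balanced strings of n pairs of brackets are counted by C_n; here n = 15. So Q = C_15 = 9694845.
Ways to associate a product of 14 factors correspond to binary trees on 14 leaves, so the count is C_13. So R = C_13 = 742900.
P + Q − R = 742900 + 9694845 − 742900 = 9694845.

9694845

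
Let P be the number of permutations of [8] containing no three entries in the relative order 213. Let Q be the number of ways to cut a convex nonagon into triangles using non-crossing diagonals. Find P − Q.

For any fixed pattern of length 3, the pattern-avoiding permutations of [8] number C_8. So P = C_8 = 1430.
Triangulations of a convex m-gon are counted by C_{m−2}; with m = 9 this is C_7. So Q = C_7 = 429.
P − Q = 1430 − 429 = 1001.

1001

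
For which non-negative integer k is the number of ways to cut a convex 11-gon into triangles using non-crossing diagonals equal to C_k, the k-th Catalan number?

A convex 11-gon is triangulated into 9 triangles, and the number of such triangulations is the Catalan number C_{11−2} = C_9.

9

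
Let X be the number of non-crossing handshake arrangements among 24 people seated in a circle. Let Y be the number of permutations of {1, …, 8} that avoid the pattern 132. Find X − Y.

206582

Non-crossing handshake pairings of 2n people are counted by C_n; 24 people gives n = 12. So X = C_12 = 208012.
Permutations of [n] avoiding any single length-3 pattern are counted by C_n; here n = 8. So Y = C_8 = 1430.
X − Y = 208012 − 1430 = 206582.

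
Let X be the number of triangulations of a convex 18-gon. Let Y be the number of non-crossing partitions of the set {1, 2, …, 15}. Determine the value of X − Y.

25662825

Triangulations of a convex m-gon are counted by C_{m−2}; with m = 18 this is C_16. So X = C_16 = 35357670.
The non-crossing partitions of [15] form a lattice of size C_15. So Y = C_15 = 9694845.
X − Y = 35357670 − 9694845 = 25662825.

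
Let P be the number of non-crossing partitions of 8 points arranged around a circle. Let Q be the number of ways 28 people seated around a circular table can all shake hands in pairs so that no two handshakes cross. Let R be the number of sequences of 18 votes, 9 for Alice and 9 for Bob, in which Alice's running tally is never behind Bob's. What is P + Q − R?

2671008

The non-crossing partitions of [8] form a lattice of size C_8. So P = C_8 = 1430.
Non-crossing handshake pairings of 2n people are counted by C_n; 28 people gives n = 14. So Q = C_14 = 2674440.
Reading a vote for the leader as '(' and for the other as ')' turns such a sequence into a balanced string of 9 pairs, so the count is C_9. So R = C_9 = 4862.
P + Q − R = 1430 + 2674440 − 4862 = 2671008.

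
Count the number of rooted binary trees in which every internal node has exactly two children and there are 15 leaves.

2674440

A full binary tree with L leaves has L−1 internal nodes and is counted by C_{L−1}; L = 15 gives C_14.
C_14 = C(28,14)/15 = 40116600/15 = 2674440.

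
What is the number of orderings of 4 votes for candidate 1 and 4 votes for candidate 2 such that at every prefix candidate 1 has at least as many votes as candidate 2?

14

Ballot sequences with n votes each where one side never trails are Dyck words, counted by C_n; here n = 4.
C_4 = C(8,4)/5 = 70/5 = 14.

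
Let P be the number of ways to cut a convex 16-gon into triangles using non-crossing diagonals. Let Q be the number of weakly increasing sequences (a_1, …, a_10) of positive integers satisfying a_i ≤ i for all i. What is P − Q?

Triangulations of a convex m-gon are counted by C_{m−2}; with m = 16 this is C_14. So P = C_14 = 2674440.
Such sub-staircase sequences of length n are counted by C_n; here n = 10. So Q = C_10 = 16796.
P − Q = 2674440 − 16796 = 2657644.

2657644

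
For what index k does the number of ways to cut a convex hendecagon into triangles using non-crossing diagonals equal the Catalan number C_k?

Triangulations of a convex m-gon are counted by C_{m−2}; with m = 11 this is C_9.

9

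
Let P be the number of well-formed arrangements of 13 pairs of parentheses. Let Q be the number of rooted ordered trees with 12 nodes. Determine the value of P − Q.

684114

A balanced arrangement of 13 bracket pairs is a Dyck word of semilength 13, so the count is C_13. So P = C_13 = 742900.
Rooted ordered (plane) trees on m nodes have m−1 edges and are counted by C_{m−1}; m = 12 gives C_11. So Q = C_11 = 58786.
P − Q = 742900 − 58786 = 684114.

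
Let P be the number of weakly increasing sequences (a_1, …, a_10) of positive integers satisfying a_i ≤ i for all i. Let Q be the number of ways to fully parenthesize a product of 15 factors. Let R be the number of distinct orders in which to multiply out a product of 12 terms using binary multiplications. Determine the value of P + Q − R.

Weakly increasing sequences with a_i ≤ i biject with Dyck paths of semilength 10, so there are C_10. So P = C_10 = 16796.
Ways to associate a product of 15 factors correspond to binary trees on 15 leaves, so the count is C_14. So Q = C_14 = 2674440.
Bracketing 12 factors into binary products is counted by C_{12−1} = C_11. So R = C_11 = 58786.
P + Q − R = 16796 + 2674440 − 58786 = 2632450.

2632450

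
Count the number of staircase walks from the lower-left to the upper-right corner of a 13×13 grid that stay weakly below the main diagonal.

742900

Monotone paths in an n×n grid that stay weakly below the diagonal are counted by C_n; here n = 13.
C_13 = C(26,13)/14 = 10400600/14 = 742900.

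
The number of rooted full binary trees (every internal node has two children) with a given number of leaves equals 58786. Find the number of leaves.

Full binary trees with L leaves are counted by C_{L−1}; 58786 = C_11.
So the index is 11, and the number of leaves is 11 + 1 = 12.

12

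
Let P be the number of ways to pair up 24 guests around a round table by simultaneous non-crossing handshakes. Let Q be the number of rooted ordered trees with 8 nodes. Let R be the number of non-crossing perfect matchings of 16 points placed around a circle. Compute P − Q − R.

206153

With 24 = 2·12 people, non-crossing handshake pairings are non-crossing perfect matchings on a circle, counted by C_12. So P = C_12 = 208012.
A rooted plane tree on 8 nodes has 7 edges, and such trees are counted by C_7. So Q = C_7 = 429.
Pairing 16 circle points by 8 non-crossing chords gives C_8 matchings. So R = C_8 = 1430.
P − Q − R = 208012 − 429 − 1430 = 206153.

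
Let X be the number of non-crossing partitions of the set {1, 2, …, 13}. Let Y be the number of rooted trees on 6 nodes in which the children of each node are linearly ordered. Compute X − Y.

742858

The non-crossing partitions of [13] form a lattice of size C_13. So X = C_13 = 742900.
A rooted plane tree on 6 nodes has 5 edges, and such trees are counted by C_5. So Y = C_5 = 42.
X − Y = 742900 − 42 = 742858.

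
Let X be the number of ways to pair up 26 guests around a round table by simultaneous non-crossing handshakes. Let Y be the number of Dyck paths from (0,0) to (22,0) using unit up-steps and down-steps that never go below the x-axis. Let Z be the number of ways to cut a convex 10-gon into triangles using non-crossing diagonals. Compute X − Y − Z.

Non-crossing handshake pairings of 2n people are counted by C_n; 26 people gives n = 13. So X = C_13 = 742900.
A Dyck path with 11 up-steps and 11 down-steps has semilength 11, so there are C_11 of them. So Y = C_11 = 58786.
The number of triangulations of a 10-gon is the Catalan number C_8 (index = sides − 2). So Z = C_8 = 1430.
X − Y − Z = 742900 − 58786 − 1430 = 682684.

682684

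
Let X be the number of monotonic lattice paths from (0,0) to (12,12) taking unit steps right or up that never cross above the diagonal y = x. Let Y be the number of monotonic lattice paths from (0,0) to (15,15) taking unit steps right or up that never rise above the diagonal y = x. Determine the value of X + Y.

Sub-diagonal monotone paths from (0,0) to (12,12) biject with Dyck paths of semilength 12, giving C_12. So X = C_12 = 208012.
Sub-diagonal monotone paths from (0,0) to (15,15) biject with Dyck paths of semilength 15, giving C_15. So Y = C_15 = 9694845.
X + Y = 208012 + 9694845 = 9902857.

9902857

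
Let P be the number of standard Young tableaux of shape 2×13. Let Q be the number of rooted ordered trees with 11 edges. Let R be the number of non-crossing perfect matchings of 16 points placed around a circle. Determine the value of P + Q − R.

Standard Young tableaux of shape 2×n are counted by C_n; here n = 13. So P = C_13 = 742900.
Rooted ordered trees with n edges are counted by C_n; here n = 11. So Q = C_11 = 58786.
Non-crossing perfect matchings of 2n points on a circle are counted by C_n; with 16 points, n = 8. So R = C_8 = 1430.
P + Q − R = 742900 + 58786 − 1430 = 800256.

800256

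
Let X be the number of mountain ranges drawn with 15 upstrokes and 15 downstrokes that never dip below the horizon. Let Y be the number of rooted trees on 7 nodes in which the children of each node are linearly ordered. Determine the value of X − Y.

9694713

Paths of 15 up- and 15 down-steps that never dip below the axis are Dyck paths; their count is C_15. So X = C_15 = 9694845.
A rooted plane tree on 7 nodes has 6 edges, and such trees are counted by C_6. So Y = C_6 = 132.
X − Y = 9694845 − 132 = 9694713.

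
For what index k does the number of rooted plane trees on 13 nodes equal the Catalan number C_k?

A rooted plane tree on 13 nodes has 12 edges, and such trees are counted by C_12.

12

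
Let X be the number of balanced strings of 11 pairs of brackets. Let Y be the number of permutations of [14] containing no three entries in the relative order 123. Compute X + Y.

2733226

Balanced strings of n pairs of brackets are counted by C_n; here n = 11. So X = C_11 = 58786.
For any fixed pattern of length 3, the pattern-avoiding permutations of [14] number C_14. So Y = C_14 = 2674440.
X + Y = 58786 + 2674440 = 2733226.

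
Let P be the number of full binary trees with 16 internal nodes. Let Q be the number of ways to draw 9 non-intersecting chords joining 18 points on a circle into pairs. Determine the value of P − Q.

35352808

Full binary trees with n internal nodes are counted by C_n; here n = 16. So P = C_16 = 35357670.
Pairing 18 circle points by 9 non-crossing chords gives C_9 matchings. So Q = C_9 = 4862.
P − Q = 35357670 − 4862 = 35352808.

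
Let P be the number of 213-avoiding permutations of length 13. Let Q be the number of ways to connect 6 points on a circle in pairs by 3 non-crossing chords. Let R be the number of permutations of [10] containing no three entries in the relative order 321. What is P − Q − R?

726099

For any fixed pattern of length 3, the pattern-avoiding permutations of [13] number C_13. So P = C_13 = 742900.
Pairing 6 circle points by 3 non-crossing chords gives C_3 matchings. So Q = C_3 = 5.
Permutations of [n] avoiding any single length-3 pattern are counted by C_n; here n = 10. So R = C_10 = 16796.
P − Q − R = 742900 − 5 − 16796 = 726099.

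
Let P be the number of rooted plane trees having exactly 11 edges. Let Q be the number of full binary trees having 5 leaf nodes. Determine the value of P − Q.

58772

A rooted plane tree with 11 edges has 12 nodes, and the count is C_11. So P = C_11 = 58786.
A full binary tree with L leaves has L−1 internal nodes and is counted by C_{L−1}; L = 5 gives C_4. So Q = C_4 = 14.
P − Q = 58786 − 14 = 58772.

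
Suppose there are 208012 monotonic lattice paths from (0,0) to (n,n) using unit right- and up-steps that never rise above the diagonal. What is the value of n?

12

Such diagonal-avoiding paths in an n×n grid are counted by C_n. Since C_12 = 208012, the index is 12.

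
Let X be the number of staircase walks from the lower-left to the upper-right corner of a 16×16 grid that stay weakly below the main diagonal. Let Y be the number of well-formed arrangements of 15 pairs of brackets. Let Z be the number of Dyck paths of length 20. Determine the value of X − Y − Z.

25646029

Monotone paths in an n×n grid that stay weakly below the diagonal are counted by C_n; here n = 16. So X = C_16 = 35357670.
Balanced strings of n pairs of brackets are counted by C_n; here n = 15. So Y = C_15 = 9694845.
Paths of 10 up- and 10 down-steps that never dip below the axis are Dyck paths; their count is C_10. So Z = C_10 = 16796.
X − Y − Z = 35357670 − 9694845 − 16796 = 25646029.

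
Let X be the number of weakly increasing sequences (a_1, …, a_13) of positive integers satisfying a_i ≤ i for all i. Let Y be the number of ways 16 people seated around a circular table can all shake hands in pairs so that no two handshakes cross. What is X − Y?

Such sub-staircase sequences of length n are counted by C_n; here n = 13. So X = C_13 = 742900.
Non-crossing handshake pairings of 2n people are counted by C_n; 16 people gives n = 8. So Y = C_8 = 1430.
X − Y = 742900 − 1430 = 741470.

741470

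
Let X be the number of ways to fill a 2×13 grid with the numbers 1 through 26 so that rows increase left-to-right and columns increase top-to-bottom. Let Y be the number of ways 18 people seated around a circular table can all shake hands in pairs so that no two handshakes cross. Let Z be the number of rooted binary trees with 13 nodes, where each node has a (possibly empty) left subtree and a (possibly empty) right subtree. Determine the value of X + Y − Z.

By the hook-length formula (or a Dyck-path bijection), SYT of shape 2×13 number C_13. So X = C_13 = 742900.
Non-crossing handshake pairings of 2n people are counted by C_n; 18 people gives n = 9. So Y = C_9 = 4862.
Binary trees (left/right distinguished) on n nodes are counted by C_n; here n = 13. So Z = C_13 = 742900.
X + Y − Z = 742900 + 4862 − 742900 = 4862.

4862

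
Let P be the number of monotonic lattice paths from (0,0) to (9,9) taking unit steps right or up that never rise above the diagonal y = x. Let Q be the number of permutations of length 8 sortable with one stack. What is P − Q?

Sub-diagonal monotone paths from (0,0) to (9,9) biject with Dyck paths of semilength 9, giving C_9. So P = C_9 = 4862.
Stack-sortable permutations are exactly the 231-avoiding ones, counted by C_n; here n = 8. So Q = C_8 = 1430.
P − Q = 4862 − 1430 = 3432.

3432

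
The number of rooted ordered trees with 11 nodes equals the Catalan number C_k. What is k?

10

Rooted ordered (plane) trees on m nodes have m−1 edges and are counted by C_{m−1}; m = 11 gives C_10.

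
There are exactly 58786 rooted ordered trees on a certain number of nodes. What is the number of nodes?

12

Rooted ordered trees on m nodes are counted by C_{m−1}, and C_11 = 58786.
So the index is 11, and the number of nodes is 11 + 1 = 12.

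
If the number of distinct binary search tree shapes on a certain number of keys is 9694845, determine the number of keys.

Binary search tree shapes on n keys are counted by C_n; 9694845 = C_15.

15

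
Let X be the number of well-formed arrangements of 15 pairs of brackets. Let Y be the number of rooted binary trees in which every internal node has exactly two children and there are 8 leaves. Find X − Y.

9694416

With 15 pairs the number of balanced bracket strings is the Catalan number C_15. So X = C_15 = 9694845.
Full binary trees with 8 leaves have 8−1 = 7 internal nodes, so there are C_7 of them. So Y = C_7 = 429.
X − Y = 9694845 − 429 = 9694416.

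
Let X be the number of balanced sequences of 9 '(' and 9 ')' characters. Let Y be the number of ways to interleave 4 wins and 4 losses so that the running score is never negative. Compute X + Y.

4876

With 9 pairs the number of balanced bracket strings is the Catalan number C_9. So X = C_9 = 4862.
Reading a vote for the leader as '(' and for the other as ')' turns such a sequence into a balanced string of 4 pairs, so the count is C_4. So Y = C_4 = 14.
X + Y = 4862 + 14 = 4876.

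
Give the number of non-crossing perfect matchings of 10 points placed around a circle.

Pairing 10 circle points by 5 non-crossing chords gives C_5 matchings.
C_5 = C_4 · 2(2·4+1)/(4+2) = 14 · 18/6 = 42.

42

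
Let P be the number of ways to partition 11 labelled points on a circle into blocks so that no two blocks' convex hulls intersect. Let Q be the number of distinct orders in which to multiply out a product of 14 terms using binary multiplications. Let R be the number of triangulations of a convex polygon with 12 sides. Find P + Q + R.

The non-crossing partitions of [11] form a lattice of size C_11. So P = C_11 = 58786.
Parenthesizations of m factors correspond to full binary trees with m leaves, counted by C_{m−1}; m = 14 gives C_13. So Q = C_13 = 742900.
The number of triangulations of a 12-gon is the Catalan number C_10 (index = sides − 2). So R = C_10 = 16796.
P + Q + R = 58786 + 742900 + 16796 = 818482.

818482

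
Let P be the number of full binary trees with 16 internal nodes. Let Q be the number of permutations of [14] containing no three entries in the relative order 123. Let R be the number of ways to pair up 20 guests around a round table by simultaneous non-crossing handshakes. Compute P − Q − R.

32666434

The number of full binary trees on 16 internal nodes is the Catalan number C_16. So P = C_16 = 35357670.
Permutations of [n] avoiding any single length-3 pattern are counted by C_n; here n = 14. So Q = C_14 = 2674440.
Non-crossing handshake pairings of 2n people are counted by C_n; 20 people gives n = 10. So R = C_10 = 16796.
P − Q − R = 35357670 − 2674440 − 16796 = 32666434.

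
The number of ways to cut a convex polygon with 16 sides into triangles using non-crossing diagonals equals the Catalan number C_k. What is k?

Triangulations of a convex m-gon are counted by C_{m−2}; with m = 16 this is C_14.

14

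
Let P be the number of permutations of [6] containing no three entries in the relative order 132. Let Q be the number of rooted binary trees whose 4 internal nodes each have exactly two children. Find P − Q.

For any fixed pattern of length 3, the pattern-avoiding permutations of [6] number C_6. So P = C_6 = 132.
Full binary trees with n internal nodes are counted by C_n; here n = 4. So Q = C_4 = 14.
P − Q = 132 − 14 = 118.

118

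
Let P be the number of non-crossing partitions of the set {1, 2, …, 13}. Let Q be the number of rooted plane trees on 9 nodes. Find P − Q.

Non-crossing partitions of an n-element set are counted by C_n; here n = 13. So P = C_13 = 742900.
Rooted ordered (plane) trees on m nodes have m−1 edges and are counted by C_{m−1}; m = 9 gives C_8. So Q = C_8 = 1430.
P − Q = 742900 − 1430 = 741470.

741470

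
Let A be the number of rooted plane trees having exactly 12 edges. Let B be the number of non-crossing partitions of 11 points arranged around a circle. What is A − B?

A rooted plane tree with 12 edges has 13 nodes, and the count is C_12. So A = C_12 = 208012.
Non-crossing partitions of an n-element set are counted by C_n; here n = 11. So B = C_11 = 58786.
A − B = 208012 − 58786 = 149226.

149226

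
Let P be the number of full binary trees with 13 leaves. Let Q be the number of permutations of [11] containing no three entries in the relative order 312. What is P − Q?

149226

A full binary tree with L leaves has L−1 internal nodes and is counted by C_{L−1}; L = 13 gives C_12. So P = C_12 = 208012.
Permutations of [n] avoiding any single length-3 pattern are counted by C_n; here n = 11. So Q = C_11 = 58786.
P − Q = 208012 − 58786 = 149226.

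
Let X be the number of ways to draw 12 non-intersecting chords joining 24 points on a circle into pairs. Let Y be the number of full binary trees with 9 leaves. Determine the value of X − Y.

206582

Non-crossing perfect matchings of 2n points on a circle are counted by C_n; with 24 points, n = 12. So X = C_12 = 208012.
Full binary trees with 9 leaves have 9−1 = 8 internal nodes, so there are C_8 of them. So Y = C_8 = 1430.
X − Y = 208012 − 1430 = 206582.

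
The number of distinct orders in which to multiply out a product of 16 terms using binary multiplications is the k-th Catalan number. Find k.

15

Ways to associate a product of 16 factors correspond to binary trees on 16 leaves, so the count is C_15.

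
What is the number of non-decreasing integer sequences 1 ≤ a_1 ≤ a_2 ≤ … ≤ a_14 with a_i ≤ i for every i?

Such sub-staircase sequences of length n are counted by C_n; here n = 14.
C_14 = 2674440.

2674440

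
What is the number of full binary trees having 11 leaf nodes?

16796

A full binary tree with L leaves has L−1 internal nodes and is counted by C_{L−1}; L = 11 gives C_10.
C_10 = 16796.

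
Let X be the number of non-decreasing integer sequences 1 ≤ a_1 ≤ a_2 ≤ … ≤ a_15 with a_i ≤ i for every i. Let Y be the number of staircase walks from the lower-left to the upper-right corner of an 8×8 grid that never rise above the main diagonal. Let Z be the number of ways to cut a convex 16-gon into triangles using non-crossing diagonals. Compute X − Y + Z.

12367855

Weakly increasing sequences with a_i ≤ i biject with Dyck paths of semilength 15, so there are C_15. So X = C_15 = 9694845.
Sub-diagonal monotone paths from (0,0) to (8,8) biject with Dyck paths of semilength 8, giving C_8. So Y = C_8 = 1430.
The number of triangulations of a 16-gon is the Catalan number C_14 (index = sides − 2). So Z = C_14 = 2674440.
X − Y + Z = 9694845 − 1430 + 2674440 = 12367855.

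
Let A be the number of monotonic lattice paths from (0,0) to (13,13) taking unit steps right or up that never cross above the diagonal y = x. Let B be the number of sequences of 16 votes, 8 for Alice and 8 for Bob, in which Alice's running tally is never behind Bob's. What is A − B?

741470

Sub-diagonal monotone paths from (0,0) to (13,13) biject with Dyck paths of semilength 13, giving C_13. So A = C_13 = 742900.
Ballot sequences with n votes each where one side never trails are Dyck words, counted by C_n; here n = 8. So B = C_8 = 1430.
A − B = 742900 − 1430 = 741470.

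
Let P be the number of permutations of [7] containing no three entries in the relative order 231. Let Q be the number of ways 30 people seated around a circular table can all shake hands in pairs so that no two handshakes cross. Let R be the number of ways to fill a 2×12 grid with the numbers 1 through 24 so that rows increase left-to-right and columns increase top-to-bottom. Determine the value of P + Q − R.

9487262

For any fixed pattern of length 3, the pattern-avoiding permutations of [7] number C_7. So P = C_7 = 429.
With 30 = 2·15 people, non-crossing handshake pairings are non-crossing perfect matchings on a circle, counted by C_15. So Q = C_15 = 9694845.
Standard Young tableaux of shape 2×n are counted by C_n; here n = 12. So R = C_12 = 208012.
P + Q − R = 429 + 9694845 − 208012 = 9487262.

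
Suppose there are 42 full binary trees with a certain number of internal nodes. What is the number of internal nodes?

5

Full binary trees with n internal nodes are counted by C_n. Since C_5 = 42, the index is 5.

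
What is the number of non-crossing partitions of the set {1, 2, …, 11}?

58786

The non-crossing partitions of [11] form a lattice of size C_11.
C_11 = 58786.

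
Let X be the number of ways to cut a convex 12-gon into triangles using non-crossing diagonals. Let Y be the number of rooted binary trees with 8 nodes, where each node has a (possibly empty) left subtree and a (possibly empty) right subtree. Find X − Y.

A convex 12-gon is triangulated into 10 triangles, and the number of such triangulations is the Catalan number C_{12−2} = C_10. So X = C_10 = 16796.
Rooted binary trees with 8 nodes (each child slot possibly empty) number C_8. So Y = C_8 = 1430.
X − Y = 16796 − 1430 = 15366.

15366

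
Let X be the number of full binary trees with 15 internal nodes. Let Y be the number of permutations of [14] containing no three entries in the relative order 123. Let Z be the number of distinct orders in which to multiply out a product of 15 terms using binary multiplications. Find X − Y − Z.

Full binary trees with n internal nodes are counted by C_n; here n = 15. So X = C_15 = 9694845.
For any fixed pattern of length 3, the pattern-avoiding permutations of [14] number C_14. So Y = C_14 = 2674440.
Bracketing 15 factors into binary products is counted by C_{15−1} = C_14. So Z = C_14 = 2674440.
X − Y − Z = 9694845 − 2674440 − 2674440 = 4345965.

4345965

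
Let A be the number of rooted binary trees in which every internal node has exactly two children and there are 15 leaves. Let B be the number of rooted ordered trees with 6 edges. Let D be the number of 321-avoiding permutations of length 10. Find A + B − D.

A full binary tree with L leaves has L−1 internal nodes and is counted by C_{L−1}; L = 15 gives C_14. So A = C_14 = 2674440.
Rooted ordered trees with n edges are counted by C_n; here n = 6. So B = C_6 = 132.
For any fixed pattern of length 3, the pattern-avoiding permutations of [10] number C_10. So D = C_10 = 16796.
A + B − D = 2674440 + 132 − 16796 = 2657776.

2657776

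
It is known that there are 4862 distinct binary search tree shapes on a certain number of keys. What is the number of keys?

Binary search tree shapes on n keys are counted by C_n, and C_9 = 4862.

9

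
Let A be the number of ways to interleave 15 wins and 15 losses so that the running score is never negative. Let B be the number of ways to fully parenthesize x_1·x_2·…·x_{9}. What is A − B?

Reading a vote for the leader as '(' and for the other as ')' turns such a sequence into a balanced string of 15 pairs, so the count is C_15. So A = C_15 = 9694845.
Bracketing 9 factors into binary products is counted by C_{9−1} = C_8. So B = C_8 = 1430.
A − B = 9694845 − 1430 = 9693415.

9693415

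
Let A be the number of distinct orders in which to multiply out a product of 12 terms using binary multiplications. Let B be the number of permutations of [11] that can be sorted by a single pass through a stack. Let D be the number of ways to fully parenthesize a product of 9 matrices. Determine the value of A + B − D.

116142

Bracketing 12 factors into binary products is counted by C_{12−1} = C_11. So A = C_11 = 58786.
Stack-sortable permutations are exactly the 231-avoiding ones, counted by C_n; here n = 11. So B = C_11 = 58786.
Bracketing 9 factors into binary products is counted by C_{9−1} = C_8. So D = C_8 = 1430.
A + B − D = 58786 + 58786 − 1430 = 116142.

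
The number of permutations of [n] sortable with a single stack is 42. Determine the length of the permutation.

Stack-sortable permutations of [n] are counted by C_n. Since C_5 = 42, the index is 5.

5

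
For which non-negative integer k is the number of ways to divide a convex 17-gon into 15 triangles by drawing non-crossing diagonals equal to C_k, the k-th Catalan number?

15

The number of triangulations of a 17-gon is the Catalan number C_15 (index = sides − 2).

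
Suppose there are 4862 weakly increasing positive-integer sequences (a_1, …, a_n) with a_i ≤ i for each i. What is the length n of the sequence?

Such sub-staircase sequences of length n are counted by C_n; 4862 = C_9.

9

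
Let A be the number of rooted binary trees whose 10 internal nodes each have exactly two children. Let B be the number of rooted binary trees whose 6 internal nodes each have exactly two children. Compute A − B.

The number of full binary trees on 10 internal nodes is the Catalan number C_10. So A = C_10 = 16796.
Full binary trees with n internal nodes are counted by C_n; here n = 6. So B = C_6 = 132.
A − B = 16796 − 132 = 16664.

16664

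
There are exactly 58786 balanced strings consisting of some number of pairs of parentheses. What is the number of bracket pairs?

Balanced strings of n bracket-pairs are counted by C_n; 58786 = C_11.

11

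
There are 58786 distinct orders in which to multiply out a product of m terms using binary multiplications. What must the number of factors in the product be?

Parenthesizations of m factors are counted by C_{m−1}; 58786 = C_11.
So the index is 11, and the number of factors is 11 + 1 = 12.

12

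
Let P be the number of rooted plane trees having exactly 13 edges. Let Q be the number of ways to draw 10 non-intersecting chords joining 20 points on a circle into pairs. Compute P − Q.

Rooted ordered trees with n edges are counted by C_n; here n = 13. So P = C_13 = 742900.
Pairing 20 circle points by 10 non-crossing chords gives C_10 matchings. So Q = C_10 = 16796.
P − Q = 742900 − 16796 = 726104.

726104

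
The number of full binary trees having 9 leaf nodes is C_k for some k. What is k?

8

A full binary tree with L leaves has L−1 internal nodes and is counted by C_{L−1}; L = 9 gives C_8.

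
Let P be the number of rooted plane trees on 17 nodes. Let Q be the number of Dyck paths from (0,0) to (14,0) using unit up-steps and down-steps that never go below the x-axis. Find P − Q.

A rooted plane tree on 17 nodes has 16 edges, and such trees are counted by C_16. So P = C_16 = 35357670.
A Dyck path with 7 up-steps and 7 down-steps has semilength 7, so there are C_7 of them. So Q = C_7 = 429.
P − Q = 35357670 − 429 = 35357241.

35357241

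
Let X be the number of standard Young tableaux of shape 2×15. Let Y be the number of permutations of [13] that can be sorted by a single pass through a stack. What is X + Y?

Standard Young tableaux of shape 2×n are counted by C_n; here n = 15. So X = C_15 = 9694845.
Stack-sortable permutations are exactly the 231-avoiding ones, counted by C_n; here n = 13. So Y = C_13 = 742900.
X + Y = 9694845 + 742900 = 10437745.

10437745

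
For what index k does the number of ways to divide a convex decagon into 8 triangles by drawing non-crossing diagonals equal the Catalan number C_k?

8

The number of triangulations of a 10-gon is the Catalan number C_8 (index = sides − 2).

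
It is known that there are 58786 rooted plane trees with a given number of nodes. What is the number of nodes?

12

Rooted ordered trees on m nodes are counted by C_{m−1}, and C_11 = 58786.
So the index is 11, and the number of nodes is 11 + 1 = 12.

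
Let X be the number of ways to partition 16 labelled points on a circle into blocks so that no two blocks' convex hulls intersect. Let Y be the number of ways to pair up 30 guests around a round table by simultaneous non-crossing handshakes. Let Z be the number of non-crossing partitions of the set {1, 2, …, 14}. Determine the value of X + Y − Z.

42378075

The non-crossing partitions of [16] form a lattice of size C_16. So X = C_16 = 35357670.
Non-crossing handshake pairings of 2n people are counted by C_n; 30 people gives n = 15. So Y = C_15 = 9694845.
Non-crossing partitions of an n-element set are counted by C_n; here n = 14. So Z = C_14 = 2674440.
X + Y − Z = 35357670 + 9694845 − 2674440 = 42378075.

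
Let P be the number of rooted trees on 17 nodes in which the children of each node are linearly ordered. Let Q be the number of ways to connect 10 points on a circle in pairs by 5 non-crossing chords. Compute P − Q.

35357628

A rooted plane tree on 17 nodes has 16 edges, and such trees are counted by C_16. So P = C_16 = 35357670.
Pairing 10 circle points by 5 non-crossing chords gives C_5 matchings. So Q = C_5 = 42.
P − Q = 35357670 − 42 = 35357628.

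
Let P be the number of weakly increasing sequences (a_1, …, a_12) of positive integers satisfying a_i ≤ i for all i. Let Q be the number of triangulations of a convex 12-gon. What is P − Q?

Weakly increasing sequences with a_i ≤ i biject with Dyck paths of semilength 12, so there are C_12. So P = C_12 = 208012.
The number of triangulations of a 12-gon is the Catalan number C_10 (index = sides − 2). So Q = C_10 = 16796.
P − Q = 208012 − 16796 = 191216.

191216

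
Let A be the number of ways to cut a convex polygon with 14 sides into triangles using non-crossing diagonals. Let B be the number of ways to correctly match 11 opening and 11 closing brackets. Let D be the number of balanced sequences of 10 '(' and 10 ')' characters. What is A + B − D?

The number of triangulations of a 14-gon is the Catalan number C_12 (index = sides − 2). So A = C_12 = 208012.
With 11 pairs the number of balanced bracket strings is the Catalan number C_11. So B = C_11 = 58786.
A balanced arrangement of 10 bracket pairs is a Dyck word of semilength 10, so the count is C_10. So D = C_10 = 16796.
A + B − D = 208012 + 58786 − 16796 = 250002.

250002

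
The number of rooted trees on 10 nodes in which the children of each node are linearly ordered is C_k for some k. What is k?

A rooted plane tree on 10 nodes has 9 edges, and such trees are counted by C_9.

9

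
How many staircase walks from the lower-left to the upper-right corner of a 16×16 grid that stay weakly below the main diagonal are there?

Monotone paths in an n×n grid that stay weakly below the diagonal are counted by C_n; here n = 16.
C_16 = C(32,16)/17 = 601080390/17 = 35357670.

35357670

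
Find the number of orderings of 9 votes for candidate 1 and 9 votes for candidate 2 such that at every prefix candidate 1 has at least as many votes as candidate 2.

Ballot sequences with n votes each where one side never trails are Dyck words, counted by C_n; here n = 9.
C_9 = 4862.

4862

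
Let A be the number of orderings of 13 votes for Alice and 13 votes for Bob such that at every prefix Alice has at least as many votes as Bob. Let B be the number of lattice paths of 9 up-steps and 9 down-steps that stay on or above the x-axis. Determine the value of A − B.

738038

Ballot sequences with n votes each where one side never trails are Dyck words, counted by C_n; here n = 13. So A = C_13 = 742900.
A Dyck path with 9 up-steps and 9 down-steps has semilength 9, so there are C_9 of them. So B = C_9 = 4862.
A − B = 742900 − 4862 = 738038.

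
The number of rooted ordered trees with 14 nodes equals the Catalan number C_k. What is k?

13

Rooted ordered (plane) trees on m nodes have m−1 edges and are counted by C_{m−1}; m = 14 gives C_13.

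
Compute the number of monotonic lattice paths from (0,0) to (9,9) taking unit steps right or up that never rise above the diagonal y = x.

4862

Sub-diagonal monotone paths from (0,0) to (9,9) biject with Dyck paths of semilength 9, giving C_9.
C_9 = C(18,9)/10 = 48620/10 = 4862.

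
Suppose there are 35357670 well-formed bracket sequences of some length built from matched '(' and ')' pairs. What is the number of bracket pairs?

16

Balanced strings of n bracket-pairs are counted by C_n. Since C_16 = 35357670, the index is 16.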